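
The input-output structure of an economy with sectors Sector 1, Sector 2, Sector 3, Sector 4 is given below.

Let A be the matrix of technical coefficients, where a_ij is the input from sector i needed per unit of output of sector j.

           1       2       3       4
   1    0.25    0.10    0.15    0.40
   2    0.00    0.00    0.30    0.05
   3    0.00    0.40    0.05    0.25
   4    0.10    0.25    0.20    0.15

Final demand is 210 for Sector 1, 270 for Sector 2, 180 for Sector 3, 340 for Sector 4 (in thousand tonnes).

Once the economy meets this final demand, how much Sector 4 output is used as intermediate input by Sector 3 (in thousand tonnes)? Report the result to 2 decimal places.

z_43 = 120.86

I − A =
  [   0.75    -0.10    -0.15    -0.40]
  [   0.00     1.00    -0.30    -0.05]
  [   0.00    -0.40     0.95    -0.25]
  [  -0.10    -0.25    -0.20     0.85]
Compute the cofactors C_ij = (−1)^(i+j)·(3×3 minor ij) of I−A; the adjugate is their transpose:
adj(I−A) = Cᵀ =
  [ 0.620875   0.263125   0.262125   0.384750]
  [ 0.012250   0.526375   0.187500   0.091875]
  [ 0.027000   0.288375   0.587625   0.202500]
  [ 0.083000   0.253625   0.224250   0.622500]
det(I−A) = Σ_j (I−A)_1j·C_1j = (0.75)(0.620875) + (-0.10)(0.012250) + (-0.15)(0.027000) + (-0.40)(0.083000) = 0.42718125
(I − A)⁻¹ = adj(I−A) / det(I−A) ≈
  [   1.4534     0.6160     0.6136     0.9007]
  [   0.0287     1.2322     0.4389     0.2151]
  [   0.0632     0.6751     1.3756     0.4740]
  [   0.1943     0.5937     0.5250     1.4572]
First solve x = (I − A)⁻¹ d = adj(I−A)·d / det(I−A); in particular x_3 = (0.027000·210 + 0.288375·270 + 0.587625·180 + 0.202500·340) / 0.42718125 = 258.15375 / 0.42718125 ≈ 604.3190.
Intermediate flow from 4 to 3: z_43 = a_43 · x_3 = 0.20 × 258.15375 / 0.42718125 = 51.63075 / 0.42718125 ≈ 120.86.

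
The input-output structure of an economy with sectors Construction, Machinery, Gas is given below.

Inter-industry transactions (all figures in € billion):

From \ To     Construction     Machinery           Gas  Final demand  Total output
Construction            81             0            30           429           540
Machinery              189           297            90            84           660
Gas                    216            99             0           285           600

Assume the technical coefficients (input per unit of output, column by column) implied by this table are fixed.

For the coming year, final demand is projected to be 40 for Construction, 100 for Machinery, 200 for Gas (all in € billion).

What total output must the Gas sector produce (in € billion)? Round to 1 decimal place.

Technical coefficients a_ij = z_ij / X_j:
  a_CC = 81/540 = 0.15, a_MC = 189/540 = 0.35, a_GC = 216/540 = 0.40
  a_CM = 0/660 = 0.00, a_MM = 297/660 = 0.45, a_GM = 99/660 = 0.15
  a_CG = 30/600 = 0.05, a_MG = 90/600 = 0.15, a_GG = 0/600 = 0.00
I − A =
  [   0.85     0.00    -0.05]
  [  -0.35     0.55    -0.15]
  [  -0.40    -0.15     1.00]
Cofactors of I−A, C_ij = (−1)^(i+j)·(minor ij) (rows/columns in the sector order above):
  C_11 = (0.55)(1.00) − (-0.15)(-0.15) = 0.5275
  C_12 = −[(-0.35)(1.00) − (-0.15)(-0.40)] = 0.4100
  C_13 = (-0.35)(-0.15) − (0.55)(-0.40) = 0.2725
  C_21 = −[(0.00)(1.00) − (-0.05)(-0.15)] = 0.0075
  C_22 = (0.85)(1.00) − (-0.05)(-0.40) = 0.8300
  C_23 = −[(0.85)(-0.15) − (0.00)(-0.40)] = 0.1275
  C_31 = (0.00)(-0.15) − (-0.05)(0.55) = 0.0275
  C_32 = −[(0.85)(-0.15) − (-0.05)(-0.35)] = 0.1450
  C_33 = (0.85)(0.55) − (0.00)(-0.35) = 0.4675
det(I−A) = Σ_j (I−A)_1j·C_1j = (0.85)(0.5275) + (0.00)(0.4100) + (-0.05)(0.2725) = 0.43475
adj(I−A) = Cᵀ =
  [ 0.5275   0.0075   0.0275]
  [ 0.4100   0.8300   0.1450]
  [ 0.2725   0.1275   0.4675]
(I − A)⁻¹ = adj(I−A) / det(I−A) ≈
  [   1.2133     0.0173     0.0633]
  [   0.9431     1.9091     0.3335]
  [   0.6268     0.2933     1.0753]
x = (I − A)⁻¹ d = adj(I−A)·d / det(I−A), with det(I−A) = 0.43475:
  x_C = (0.5275·40 + 0.0075·100 + 0.0275·200) / 0.43475 = 27.35 / 0.43475 ≈ 62.9
  x_M = (0.4100·40 + 0.8300·100 + 0.1450·200) / 0.43475 = 128.40 / 0.43475 ≈ 295.3
  x_G = (0.2725·40 + 0.1275·100 + 0.4675·200) / 0.43475 = 117.15 / 0.43475 ≈ 269.5

x_G = 269.5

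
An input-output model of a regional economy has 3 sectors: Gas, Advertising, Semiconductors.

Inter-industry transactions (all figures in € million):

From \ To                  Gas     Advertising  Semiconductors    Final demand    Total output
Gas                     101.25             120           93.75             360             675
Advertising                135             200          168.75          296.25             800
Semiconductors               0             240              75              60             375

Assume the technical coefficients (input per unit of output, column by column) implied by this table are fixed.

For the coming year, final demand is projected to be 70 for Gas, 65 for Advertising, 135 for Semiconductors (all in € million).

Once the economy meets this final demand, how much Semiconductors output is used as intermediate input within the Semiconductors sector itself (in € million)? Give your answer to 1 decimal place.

Technical coefficients a_ij = z_ij / X_j:
  a_GG = 101.25/675 = 0.15, a_AG = 135/675 = 0.20, a_SG = 0/675 = 0.00
  a_GA = 120/800 = 0.15, a_AA = 200/800 = 0.25, a_SA = 240/800 = 0.30
  a_GS = 93.75/375 = 0.25, a_AS = 168.75/375 = 0.45, a_SS = 75/375 = 0.20
I − A =
  [   0.85    -0.15    -0.25]
  [  -0.20     0.75    -0.45]
  [   0.00    -0.30     0.80]
Cofactors of I−A, C_ij = (−1)^(i+j)·(minor ij) (rows/columns in the sector order above):
  C_11 = (0.75)(0.80) − (-0.45)(-0.30) = 0.4650
  C_12 = −[(-0.20)(0.80) − (-0.45)(0.00)] = 0.1600
  C_13 = (-0.20)(-0.30) − (0.75)(0.00) = 0.0600
  C_21 = −[(-0.15)(0.80) − (-0.25)(-0.30)] = 0.1950
  C_22 = (0.85)(0.80) − (-0.25)(0.00) = 0.6800
  C_23 = −[(0.85)(-0.30) − (-0.15)(0.00)] = 0.2550
  C_31 = (-0.15)(-0.45) − (-0.25)(0.75) = 0.2550
  C_32 = −[(0.85)(-0.45) − (-0.25)(-0.20)] = 0.4325
  C_33 = (0.85)(0.75) − (-0.15)(-0.20) = 0.6075
det(I−A) = Σ_j (I−A)_1j·C_1j = (0.85)(0.4650) + (-0.15)(0.1600) + (-0.25)(0.0600) = 0.35625
adj(I−A) = Cᵀ =
  [ 0.4650   0.1950   0.2550]
  [ 0.1600   0.6800   0.4325]
  [ 0.0600   0.2550   0.6075]
(I − A)⁻¹ = adj(I−A) / det(I−A) ≈
  [   1.3053     0.5474     0.7158]
  [   0.4491     1.9088     1.2140]
  [   0.1684     0.7158     1.7053]
First solve x = (I − A)⁻¹ d = adj(I−A)·d / det(I−A); in particular x_S = (0.0600·70 + 0.2550·65 + 0.6075·135) / 0.35625 = 102.7875 / 0.35625 ≈ 288.526.
Intermediate flow from S to S: z_SS = a_SS · x_S = 0.20 × 102.7875 / 0.35625 = 20.5575 / 0.35625 ≈ 57.7.

z_SS = 57.7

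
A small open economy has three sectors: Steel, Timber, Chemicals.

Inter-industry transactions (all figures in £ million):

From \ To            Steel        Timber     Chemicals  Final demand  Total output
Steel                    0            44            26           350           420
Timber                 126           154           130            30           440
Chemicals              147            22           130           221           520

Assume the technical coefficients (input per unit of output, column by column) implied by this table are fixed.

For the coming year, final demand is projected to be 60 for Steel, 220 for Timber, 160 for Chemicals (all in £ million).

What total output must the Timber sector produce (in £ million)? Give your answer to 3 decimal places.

Technical coefficients a_ij = z_ij / X_j:
  a_11 = 0/420 = 0.00, a_21 = 126/420 = 0.30, a_31 = 147/420 = 0.35
  a_12 = 44/440 = 0.10, a_22 = 154/440 = 0.35, a_32 = 22/440 = 0.05
  a_13 = 26/520 = 0.05, a_23 = 130/520 = 0.25, a_33 = 130/520 = 0.25
I − A =
  [   1.00    -0.10    -0.05]
  [  -0.30     0.65    -0.25]
  [  -0.35    -0.05     0.75]
Cofactors of I−A, C_ij = (−1)^(i+j)·(minor ij) (rows/columns in the sector order above):
  C_11 = (0.65)(0.75) − (-0.25)(-0.05) = 0.4750
  C_12 = −[(-0.30)(0.75) − (-0.25)(-0.35)] = 0.3125
  C_13 = (-0.30)(-0.05) − (0.65)(-0.35) = 0.2425
  C_21 = −[(-0.10)(0.75) − (-0.05)(-0.05)] = 0.0775
  C_22 = (1.00)(0.75) − (-0.05)(-0.35) = 0.7325
  C_23 = −[(1.00)(-0.05) − (-0.10)(-0.35)] = 0.0850
  C_31 = (-0.10)(-0.25) − (-0.05)(0.65) = 0.0575
  C_32 = −[(1.00)(-0.25) − (-0.05)(-0.30)] = 0.2650
  C_33 = (1.00)(0.65) − (-0.10)(-0.30) = 0.6200
det(I−A) = Σ_j (I−A)_1j·C_1j = (1.00)(0.4750) + (-0.10)(0.3125) + (-0.05)(0.2425) = 0.431625
adj(I−A) = Cᵀ =
  [ 0.4750   0.0775   0.0575]
  [ 0.3125   0.7325   0.2650]
  [ 0.2425   0.0850   0.6200]
(I − A)⁻¹ = adj(I−A) / det(I−A) ≈
  [   1.1005     0.1796     0.1332]
  [   0.7240     1.6971     0.6140]
  [   0.5618     0.1969     1.4364]
x = (I − A)⁻¹ d = adj(I−A)·d / det(I−A), with det(I−A) = 0.431625:
  x_1 = (0.4750·60 + 0.0775·220 + 0.0575·160) / 0.431625 = 54.75 / 0.431625 ≈ 126.846
  x_2 = (0.3125·60 + 0.7325·220 + 0.2650·160) / 0.431625 = 222.30 / 0.431625 ≈ 515.030
  x_3 = (0.2425·60 + 0.0850·220 + 0.6200·160) / 0.431625 = 132.45 / 0.431625 ≈ 306.864

x_2 = 515.030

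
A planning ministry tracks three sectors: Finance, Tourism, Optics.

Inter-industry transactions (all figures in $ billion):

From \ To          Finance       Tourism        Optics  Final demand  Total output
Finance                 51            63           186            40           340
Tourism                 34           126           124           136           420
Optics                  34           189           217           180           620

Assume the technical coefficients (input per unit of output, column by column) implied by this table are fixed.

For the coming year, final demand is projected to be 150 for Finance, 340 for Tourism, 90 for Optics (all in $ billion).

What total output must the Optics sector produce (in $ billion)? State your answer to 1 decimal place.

Technical coefficients a_ij = z_ij / X_j:
  a_FF = 51/340 = 0.15, a_TF = 34/340 = 0.10, a_OF = 34/340 = 0.10
  a_FT = 63/420 = 0.15, a_TT = 126/420 = 0.30, a_OT = 189/420 = 0.45
  a_FO = 186/620 = 0.30, a_TO = 124/620 = 0.20, a_OO = 217/620 = 0.35
I − A =
  [   0.85    -0.15    -0.30]
  [  -0.10     0.70    -0.20]
  [  -0.10    -0.45     0.65]
Cofactors of I−A, C_ij = (−1)^(i+j)·(minor ij) (rows/columns in the sector order above):
  C_11 = (0.70)(0.65) − (-0.20)(-0.45) = 0.3650
  C_12 = −[(-0.10)(0.65) − (-0.20)(-0.10)] = 0.0850
  C_13 = (-0.10)(-0.45) − (0.70)(-0.10) = 0.1150
  C_21 = −[(-0.15)(0.65) − (-0.30)(-0.45)] = 0.2325
  C_22 = (0.85)(0.65) − (-0.30)(-0.10) = 0.5225
  C_23 = −[(0.85)(-0.45) − (-0.15)(-0.10)] = 0.3975
  C_31 = (-0.15)(-0.20) − (-0.30)(0.70) = 0.2400
  C_32 = −[(0.85)(-0.20) − (-0.30)(-0.10)] = 0.2000
  C_33 = (0.85)(0.70) − (-0.15)(-0.10) = 0.5800
det(I−A) = Σ_j (I−A)_1j·C_1j = (0.85)(0.3650) + (-0.15)(0.0850) + (-0.30)(0.1150) = 0.2630
adj(I−A) = Cᵀ =
  [ 0.3650   0.2325   0.2400]
  [ 0.0850   0.5225   0.2000]
  [ 0.1150   0.3975   0.5800]
(I − A)⁻¹ = adj(I−A) / det(I−A) ≈
  [   1.3878     0.8840     0.9125]
  [   0.3232     1.9867     0.7605]
  [   0.4373     1.5114     2.2053]
x = (I − A)⁻¹ d = adj(I−A)·d / det(I−A), with det(I−A) = 0.2630:
  x_F = (0.3650·150 + 0.2325·340 + 0.2400·90) / 0.2630 = 155.40 / 0.2630 ≈ 590.9
  x_T = (0.0850·150 + 0.5225·340 + 0.2000·90) / 0.2630 = 208.40 / 0.2630 ≈ 792.4
  x_O = (0.1150·150 + 0.3975·340 + 0.5800·90) / 0.2630 = 204.60 / 0.2630 ≈ 777.9

x_O = 777.9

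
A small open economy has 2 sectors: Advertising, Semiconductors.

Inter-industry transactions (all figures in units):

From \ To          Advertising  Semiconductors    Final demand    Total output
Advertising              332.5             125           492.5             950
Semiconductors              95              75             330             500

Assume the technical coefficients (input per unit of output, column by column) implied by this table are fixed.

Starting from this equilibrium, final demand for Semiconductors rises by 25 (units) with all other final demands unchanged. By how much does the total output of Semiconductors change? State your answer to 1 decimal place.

Δx_S = 30.8

Technical coefficients a_ij = z_ij / X_j:
  a_AA = 332.5/950 = 0.35, a_SA = 95/950 = 0.10
  a_AS = 125/500 = 0.25, a_SS = 75/500 = 0.15
I − A =
  [   0.65    -0.25]
  [  -0.10     0.85]
det(I−A) = (0.65)(0.85) − (-0.25)(-0.10) = 0.5275
adj(I−A) = [[0.85, 0.25], [0.10, 0.65]]
(I − A)⁻¹ = adj(I−A) / det(I−A) ≈
  [   1.6114     0.4739]
  [   0.1896     1.2322]
Δx = (I − A)⁻¹ Δd with Δd having +25 in the Semiconductors component and 0 elsewhere.
So Δx_S = L_SS · (+25), where L_SS = adj(I−A)_SS / det(I−A) = 0.65 / 0.5275.
Δx_S = 0.65 × (+25) / 0.5275 = 16.25 / 0.5275 ≈ 30.8.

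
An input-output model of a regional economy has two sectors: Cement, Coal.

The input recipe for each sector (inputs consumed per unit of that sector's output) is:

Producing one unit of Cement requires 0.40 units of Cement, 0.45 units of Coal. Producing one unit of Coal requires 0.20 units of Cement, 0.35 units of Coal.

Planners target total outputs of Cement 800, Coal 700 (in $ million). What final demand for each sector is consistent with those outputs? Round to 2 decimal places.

d_1 = 340.00, d_2 = 95.00

I − A =
  [   0.60    -0.20]
  [  -0.45     0.65]
d = (I − A) x:
  d_1 = (+0.60)·800 + (-0.20)·700 = 340.00
  d_2 = (-0.45)·800 + (+0.65)·700 = 95.00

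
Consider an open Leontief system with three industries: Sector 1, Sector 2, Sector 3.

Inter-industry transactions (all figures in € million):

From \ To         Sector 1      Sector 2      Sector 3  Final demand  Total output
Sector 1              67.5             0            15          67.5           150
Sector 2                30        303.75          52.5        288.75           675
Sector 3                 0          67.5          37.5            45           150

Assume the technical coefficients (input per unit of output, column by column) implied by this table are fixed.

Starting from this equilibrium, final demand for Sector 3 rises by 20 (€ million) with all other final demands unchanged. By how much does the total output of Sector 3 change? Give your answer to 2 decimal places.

Δx_3 = 29.42

Technical coefficients a_ij = z_ij / X_j:
  a_11 = 67.5/150 = 0.45, a_21 = 30/150 = 0.20, a_31 = 0/150 = 0.00
  a_12 = 0/675 = 0.00, a_22 = 303.75/675 = 0.45, a_32 = 67.5/675 = 0.10
  a_13 = 15/150 = 0.10, a_23 = 52.5/150 = 0.35, a_33 = 37.5/150 = 0.25
I − A =
  [   0.55     0.00    -0.10]
  [  -0.20     0.55    -0.35]
  [   0.00    -0.10     0.75]
Cofactors of I−A, C_ij = (−1)^(i+j)·(minor ij) (rows/columns in the sector order above):
  C_11 = (0.55)(0.75) − (-0.35)(-0.10) = 0.3775
  C_12 = −[(-0.20)(0.75) − (-0.35)(0.00)] = 0.1500
  C_13 = (-0.20)(-0.10) − (0.55)(0.00) = 0.0200
  C_21 = −[(0.00)(0.75) − (-0.10)(-0.10)] = 0.0100
  C_22 = (0.55)(0.75) − (-0.10)(0.00) = 0.4125
  C_23 = −[(0.55)(-0.10) − (0.00)(0.00)] = 0.0550
  C_31 = (0.00)(-0.35) − (-0.10)(0.55) = 0.0550
  C_32 = −[(0.55)(-0.35) − (-0.10)(-0.20)] = 0.2125
  C_33 = (0.55)(0.55) − (0.00)(-0.20) = 0.3025
det(I−A) = Σ_j (I−A)_1j·C_1j = (0.55)(0.3775) + (0.00)(0.1500) + (-0.10)(0.0200) = 0.205625
adj(I−A) = Cᵀ =
  [ 0.3775   0.0100   0.0550]
  [ 0.1500   0.4125   0.2125]
  [ 0.0200   0.0550   0.3025]
(I − A)⁻¹ = adj(I−A) / det(I−A) ≈
  [   1.8359     0.0486     0.2675]
  [   0.7295     2.0061     1.0334]
  [   0.0973     0.2675     1.4711]
Δx = (I − A)⁻¹ Δd with Δd having +20 in the Sector 3 component and 0 elsewhere.
So Δx_3 = L_33 · (+20), where L_33 = adj(I−A)_33 / det(I−A) = 0.3025 / 0.205625.
Δx_3 = 0.3025 × (+20) / 0.205625 = 6.05 / 0.205625 ≈ 29.42.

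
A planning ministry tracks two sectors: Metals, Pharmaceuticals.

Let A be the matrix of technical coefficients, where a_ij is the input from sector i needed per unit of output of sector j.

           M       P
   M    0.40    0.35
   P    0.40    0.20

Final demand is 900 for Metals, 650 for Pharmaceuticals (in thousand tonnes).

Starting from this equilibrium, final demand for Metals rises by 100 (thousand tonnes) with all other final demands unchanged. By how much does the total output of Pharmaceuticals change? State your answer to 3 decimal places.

Δx_P = 117.647

I − A =
  [   0.60    -0.35]
  [  -0.40     0.80]
det(I−A) = (0.60)(0.80) − (-0.35)(-0.40) = 0.3400
adj(I−A) = [[0.80, 0.35], [0.40, 0.60]]
(I − A)⁻¹ = adj(I−A) / det(I−A) ≈
  [   2.3529     1.0294]
  [   1.1765     1.7647]
Δx = (I − A)⁻¹ Δd with Δd having +100 in the Metals component and 0 elsewhere.
So Δx_P = L_PM · (+100), where L_PM = adj(I−A)_PM / det(I−A) = 0.40 / 0.3400.
Δx_P = 0.40 × (+100) / 0.3400 = 40.00 / 0.3400 ≈ 117.647.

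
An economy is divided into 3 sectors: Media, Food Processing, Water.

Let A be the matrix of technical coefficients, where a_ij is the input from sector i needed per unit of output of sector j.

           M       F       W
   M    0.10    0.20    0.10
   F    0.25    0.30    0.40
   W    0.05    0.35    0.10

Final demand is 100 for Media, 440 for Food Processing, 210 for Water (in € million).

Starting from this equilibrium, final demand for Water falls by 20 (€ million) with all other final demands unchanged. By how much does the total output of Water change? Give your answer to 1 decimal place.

I − A =
  [   0.90    -0.20    -0.10]
  [  -0.25     0.70    -0.40]
  [  -0.05    -0.35     0.90]
Cofactors of I−A, C_ij = (−1)^(i+j)·(minor ij) (rows/columns in the sector order above):
  C_11 = (0.70)(0.90) − (-0.40)(-0.35) = 0.4900
  C_12 = −[(-0.25)(0.90) − (-0.40)(-0.05)] = 0.2450
  C_13 = (-0.25)(-0.35) − (0.70)(-0.05) = 0.1225
  C_21 = −[(-0.20)(0.90) − (-0.10)(-0.35)] = 0.2150
  C_22 = (0.90)(0.90) − (-0.10)(-0.05) = 0.8050
  C_23 = −[(0.90)(-0.35) − (-0.20)(-0.05)] = 0.3250
  C_31 = (-0.20)(-0.40) − (-0.10)(0.70) = 0.1500
  C_32 = −[(0.90)(-0.40) − (-0.10)(-0.25)] = 0.3850
  C_33 = (0.90)(0.70) − (-0.20)(-0.25) = 0.5800
det(I−A) = Σ_j (I−A)_1j·C_1j = (0.90)(0.4900) + (-0.20)(0.2450) + (-0.10)(0.1225) = 0.37975
adj(I−A) = Cᵀ =
  [ 0.4900   0.2150   0.1500]
  [ 0.2450   0.8050   0.3850]
  [ 0.1225   0.3250   0.5800]
(I − A)⁻¹ = adj(I−A) / det(I−A) ≈
  [   1.2903     0.5662     0.3950]
  [   0.6452     2.1198     1.0138]
  [   0.3226     0.8558     1.5273]
Δx = (I − A)⁻¹ Δd with Δd having -20 in the Water component and 0 elsewhere.
So Δx_W = L_WW · (-20), where L_WW = adj(I−A)_WW / det(I−A) = 0.5800 / 0.37975.
Δx_W = 0.5800 × (-20) / 0.37975 = -11.60 / 0.37975 ≈ -30.5.

Δx_W = -30.5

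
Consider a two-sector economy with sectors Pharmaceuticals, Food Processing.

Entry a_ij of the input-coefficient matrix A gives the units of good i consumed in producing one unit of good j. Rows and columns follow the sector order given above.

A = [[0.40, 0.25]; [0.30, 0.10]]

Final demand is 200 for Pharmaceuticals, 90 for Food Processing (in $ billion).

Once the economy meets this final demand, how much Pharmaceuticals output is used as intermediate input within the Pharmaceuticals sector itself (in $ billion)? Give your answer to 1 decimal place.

z_PP = 174.2

I − A =
  [   0.60    -0.25]
  [  -0.30     0.90]
det(I−A) = (0.60)(0.90) − (-0.25)(-0.30) = 0.4650
adj(I−A) = [[0.90, 0.25], [0.30, 0.60]]
(I − A)⁻¹ = adj(I−A) / det(I−A) ≈
  [   1.9355     0.5376]
  [   0.6452     1.2903]
First solve x = (I − A)⁻¹ d = adj(I−A)·d / det(I−A); in particular x_P = (0.90·200 + 0.25·90) / 0.4650 = 202.50 / 0.4650 ≈ 435.484.
Intermediate flow from P to P: z_PP = a_PP · x_P = 0.40 × 202.50 / 0.4650 = 81.00 / 0.4650 ≈ 174.2.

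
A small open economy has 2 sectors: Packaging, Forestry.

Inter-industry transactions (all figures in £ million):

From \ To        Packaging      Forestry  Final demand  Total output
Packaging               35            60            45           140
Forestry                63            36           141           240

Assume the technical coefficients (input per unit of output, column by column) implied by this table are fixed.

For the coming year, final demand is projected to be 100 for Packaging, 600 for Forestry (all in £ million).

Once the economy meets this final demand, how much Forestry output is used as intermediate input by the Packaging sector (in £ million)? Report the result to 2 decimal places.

z_21 = 201.43

Technical coefficients a_ij = z_ij / X_j:
  a_11 = 35/140 = 0.25, a_21 = 63/140 = 0.45
  a_12 = 60/240 = 0.25, a_22 = 36/240 = 0.15
I − A =
  [   0.75    -0.25]
  [  -0.45     0.85]
det(I−A) = (0.75)(0.85) − (-0.25)(-0.45) = 0.5250
adj(I−A) = [[0.85, 0.25], [0.45, 0.75]]
(I − A)⁻¹ = adj(I−A) / det(I−A) ≈
  [   1.6190     0.4762]
  [   0.8571     1.4286]
First solve x = (I − A)⁻¹ d = adj(I−A)·d / det(I−A); in particular x_1 = (0.85·100 + 0.25·600) / 0.5250 = 235.00 / 0.5250 ≈ 447.6190.
Intermediate flow from 2 to 1: z_21 = a_21 · x_1 = 0.45 × 235.00 / 0.5250 = 105.75 / 0.5250 ≈ 201.43.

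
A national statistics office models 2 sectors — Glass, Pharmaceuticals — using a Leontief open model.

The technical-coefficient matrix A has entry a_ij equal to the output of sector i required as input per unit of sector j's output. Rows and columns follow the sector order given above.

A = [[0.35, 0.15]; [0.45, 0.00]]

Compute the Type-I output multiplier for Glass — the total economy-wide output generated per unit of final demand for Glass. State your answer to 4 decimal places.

I − A =
  [   0.65    -0.15]
  [  -0.45     1.00]
det(I−A) = (0.65)(1.00) − (-0.15)(-0.45) = 0.5825
adj(I−A) = [[1.00, 0.15], [0.45, 0.65]]
(I − A)⁻¹ = adj(I−A) / det(I−A) ≈
  [   1.71674     0.25751]
  [   0.77253     1.11588]
The output multiplier for sector j is the column-j sum of the Leontief inverse (I − A)⁻¹ = adj(I−A) / det(I−A).
Column G of adj(I−A): (1.00, 0.45); det(I−A) = 0.5825.
m_G = (1.00 + 0.45) / 0.5825 = 1.45 / 0.5825 ≈ 2.4893.

m_G = 2.4893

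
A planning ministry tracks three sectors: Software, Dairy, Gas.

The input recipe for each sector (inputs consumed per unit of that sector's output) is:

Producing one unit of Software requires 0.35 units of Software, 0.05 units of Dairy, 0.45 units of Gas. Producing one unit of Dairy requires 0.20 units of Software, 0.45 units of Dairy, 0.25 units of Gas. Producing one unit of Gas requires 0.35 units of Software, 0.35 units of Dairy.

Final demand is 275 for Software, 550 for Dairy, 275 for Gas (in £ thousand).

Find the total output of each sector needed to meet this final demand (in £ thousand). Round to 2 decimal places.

I − A =
  [   0.65    -0.20    -0.35]
  [  -0.05     0.55    -0.35]
  [  -0.45    -0.25     1.00]
Cofactors of I−A, C_ij = (−1)^(i+j)·(minor ij) (rows/columns in the sector order above):
  C_11 = (0.55)(1.00) − (-0.35)(-0.25) = 0.4625
  C_12 = −[(-0.05)(1.00) − (-0.35)(-0.45)] = 0.2075
  C_13 = (-0.05)(-0.25) − (0.55)(-0.45) = 0.2600
  C_21 = −[(-0.20)(1.00) − (-0.35)(-0.25)] = 0.2875
  C_22 = (0.65)(1.00) − (-0.35)(-0.45) = 0.4925
  C_23 = −[(0.65)(-0.25) − (-0.20)(-0.45)] = 0.2525
  C_31 = (-0.20)(-0.35) − (-0.35)(0.55) = 0.2625
  C_32 = −[(0.65)(-0.35) − (-0.35)(-0.05)] = 0.2450
  C_33 = (0.65)(0.55) − (-0.20)(-0.05) = 0.3475
det(I−A) = Σ_j (I−A)_1j·C_1j = (0.65)(0.4625) + (-0.20)(0.2075) + (-0.35)(0.2600) = 0.168125
adj(I−A) = Cᵀ =
  [ 0.4625   0.2875   0.2625]
  [ 0.2075   0.4925   0.2450]
  [ 0.2600   0.2525   0.3475]
(I − A)⁻¹ = adj(I−A) / det(I−A) ≈
  [   2.7509     1.7100     1.5613]
  [   1.2342     2.9294     1.4572]
  [   1.5465     1.5019     2.0669]
x = (I − A)⁻¹ d = adj(I−A)·d / det(I−A), with det(I−A) = 0.168125:
  x_S = (0.4625·275 + 0.2875·550 + 0.2625·275) / 0.168125 = 357.50 / 0.168125 ≈ 2126.39
  x_D = (0.2075·275 + 0.4925·550 + 0.2450·275) / 0.168125 = 395.3125 / 0.168125 ≈ 2351.30
  x_G = (0.2600·275 + 0.2525·550 + 0.3475·275) / 0.168125 = 305.9375 / 0.168125 ≈ 1819.70

x_S = 2126.39, x_D = 2351.30, x_G = 1819.70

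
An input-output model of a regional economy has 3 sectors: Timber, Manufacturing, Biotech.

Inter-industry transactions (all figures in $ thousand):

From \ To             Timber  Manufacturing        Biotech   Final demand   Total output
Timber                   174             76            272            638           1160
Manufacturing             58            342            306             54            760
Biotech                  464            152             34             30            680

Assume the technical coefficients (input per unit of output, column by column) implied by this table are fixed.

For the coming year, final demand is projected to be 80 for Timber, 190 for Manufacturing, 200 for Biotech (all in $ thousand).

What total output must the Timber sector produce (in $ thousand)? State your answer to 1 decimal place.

Technical coefficients a_ij = z_ij / X_j:
  a_TT = 174/1160 = 0.15, a_MT = 58/1160 = 0.05, a_BT = 464/1160 = 0.40
  a_TM = 76/760 = 0.10, a_MM = 342/760 = 0.45, a_BM = 152/760 = 0.20
  a_TB = 272/680 = 0.40, a_MB = 306/680 = 0.45, a_BB = 34/680 = 0.05
I − A =
  [   0.85    -0.10    -0.40]
  [  -0.05     0.55    -0.45]
  [  -0.40    -0.20     0.95]
Cofactors of I−A, C_ij = (−1)^(i+j)·(minor ij) (rows/columns in the sector order above):
  C_11 = (0.55)(0.95) − (-0.45)(-0.20) = 0.4325
  C_12 = −[(-0.05)(0.95) − (-0.45)(-0.40)] = 0.2275
  C_13 = (-0.05)(-0.20) − (0.55)(-0.40) = 0.2300
  C_21 = −[(-0.10)(0.95) − (-0.40)(-0.20)] = 0.1750
  C_22 = (0.85)(0.95) − (-0.40)(-0.40) = 0.6475
  C_23 = −[(0.85)(-0.20) − (-0.10)(-0.40)] = 0.2100
  C_31 = (-0.10)(-0.45) − (-0.40)(0.55) = 0.2650
  C_32 = −[(0.85)(-0.45) − (-0.40)(-0.05)] = 0.4025
  C_33 = (0.85)(0.55) − (-0.10)(-0.05) = 0.4625
det(I−A) = Σ_j (I−A)_1j·C_1j = (0.85)(0.4325) + (-0.10)(0.2275) + (-0.40)(0.2300) = 0.252875
adj(I−A) = Cᵀ =
  [ 0.4325   0.1750   0.2650]
  [ 0.2275   0.6475   0.4025]
  [ 0.2300   0.2100   0.4625]
(I − A)⁻¹ = adj(I−A) / det(I−A) ≈
  [   1.7103     0.6920     1.0479]
  [   0.8997     2.5606     1.5917]
  [   0.9095     0.8304     1.8290]
x = (I − A)⁻¹ d = adj(I−A)·d / det(I−A), with det(I−A) = 0.252875:
  x_T = (0.4325·80 + 0.1750·190 + 0.2650·200) / 0.252875 = 120.85 / 0.252875 ≈ 477.9
  x_M = (0.2275·80 + 0.6475·190 + 0.4025·200) / 0.252875 = 221.725 / 0.252875 ≈ 876.8
  x_B = (0.2300·80 + 0.2100·190 + 0.4625·200) / 0.252875 = 150.80 / 0.252875 ≈ 596.3

x_T = 477.9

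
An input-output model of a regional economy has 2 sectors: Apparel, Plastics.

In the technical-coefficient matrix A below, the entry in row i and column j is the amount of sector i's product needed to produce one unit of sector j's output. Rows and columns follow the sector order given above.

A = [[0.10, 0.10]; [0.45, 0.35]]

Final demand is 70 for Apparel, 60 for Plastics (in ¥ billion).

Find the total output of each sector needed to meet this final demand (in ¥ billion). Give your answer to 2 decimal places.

x_A = 95.37, x_P = 158.33

I − A =
  [   0.90    -0.10]
  [  -0.45     0.65]
det(I−A) = (0.90)(0.65) − (-0.10)(-0.45) = 0.5400
adj(I−A) = [[0.65, 0.10], [0.45, 0.90]]
(I − A)⁻¹ = adj(I−A) / det(I−A) ≈
  [   1.2037     0.1852]
  [   0.8333     1.6667]
x = (I − A)⁻¹ d = adj(I−A)·d / det(I−A), with det(I−A) = 0.5400:
  x_A = (0.65·70 + 0.10·60) / 0.5400 = 51.50 / 0.5400 ≈ 95.37
  x_P = (0.45·70 + 0.90·60) / 0.5400 = 85.50 / 0.5400 ≈ 158.33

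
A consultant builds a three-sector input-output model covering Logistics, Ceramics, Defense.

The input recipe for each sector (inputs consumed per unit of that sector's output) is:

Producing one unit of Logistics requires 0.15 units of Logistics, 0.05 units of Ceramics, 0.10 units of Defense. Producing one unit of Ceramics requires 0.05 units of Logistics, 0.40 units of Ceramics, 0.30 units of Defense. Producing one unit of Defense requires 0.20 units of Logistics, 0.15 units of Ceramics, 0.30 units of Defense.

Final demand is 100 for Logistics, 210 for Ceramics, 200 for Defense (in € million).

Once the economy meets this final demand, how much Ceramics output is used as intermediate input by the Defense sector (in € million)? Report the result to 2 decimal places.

I − A =
  [   0.85    -0.05    -0.20]
  [  -0.05     0.60    -0.15]
  [  -0.10    -0.30     0.70]
Cofactors of I−A, C_ij = (−1)^(i+j)·(minor ij) (rows/columns in the sector order above):
  C_11 = (0.60)(0.70) − (-0.15)(-0.30) = 0.3750
  C_12 = −[(-0.05)(0.70) − (-0.15)(-0.10)] = 0.0500
  C_13 = (-0.05)(-0.30) − (0.60)(-0.10) = 0.0750
  C_21 = −[(-0.05)(0.70) − (-0.20)(-0.30)] = 0.0950
  C_22 = (0.85)(0.70) − (-0.20)(-0.10) = 0.5750
  C_23 = −[(0.85)(-0.30) − (-0.05)(-0.10)] = 0.2600
  C_31 = (-0.05)(-0.15) − (-0.20)(0.60) = 0.1275
  C_32 = −[(0.85)(-0.15) − (-0.20)(-0.05)] = 0.1375
  C_33 = (0.85)(0.60) − (-0.05)(-0.05) = 0.5075
det(I−A) = Σ_j (I−A)_1j·C_1j = (0.85)(0.3750) + (-0.05)(0.0500) + (-0.20)(0.0750) = 0.30125
adj(I−A) = Cᵀ =
  [ 0.3750   0.0950   0.1275]
  [ 0.0500   0.5750   0.1375]
  [ 0.0750   0.2600   0.5075]
(I − A)⁻¹ = adj(I−A) / det(I−A) ≈
  [   1.2448     0.3154     0.4232]
  [   0.1660     1.9087     0.4564]
  [   0.2490     0.8631     1.6846]
First solve x = (I − A)⁻¹ d = adj(I−A)·d / det(I−A); in particular x_3 = (0.0750·100 + 0.2600·210 + 0.5075·200) / 0.30125 = 163.60 / 0.30125 ≈ 543.0705.
Intermediate flow from 2 to 3: z_23 = a_23 · x_3 = 0.15 × 163.60 / 0.30125 = 24.54 / 0.30125 ≈ 81.46.

z_23 = 81.46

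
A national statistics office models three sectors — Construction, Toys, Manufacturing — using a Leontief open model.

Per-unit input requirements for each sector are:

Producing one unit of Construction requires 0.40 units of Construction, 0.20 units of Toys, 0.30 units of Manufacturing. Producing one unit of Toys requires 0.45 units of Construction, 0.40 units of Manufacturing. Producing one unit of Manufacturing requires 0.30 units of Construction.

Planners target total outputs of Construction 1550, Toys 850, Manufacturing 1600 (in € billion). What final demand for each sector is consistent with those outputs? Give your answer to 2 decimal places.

d_1 = 67.50, d_2 = 540.00, d_3 = 795.00

I − A =
  [   0.60    -0.45    -0.30]
  [  -0.20     1.00     0.00]
  [  -0.30    -0.40     1.00]
d = (I − A) x:
  d_1 = (+0.60)·1550 + (-0.45)·850 + (-0.30)·1600 = 67.50
  d_2 = (-0.20)·1550 + (+1.00)·850 + (+0.00)·1600 = 540.00
  d_3 = (-0.30)·1550 + (-0.40)·850 + (+1.00)·1600 = 795.00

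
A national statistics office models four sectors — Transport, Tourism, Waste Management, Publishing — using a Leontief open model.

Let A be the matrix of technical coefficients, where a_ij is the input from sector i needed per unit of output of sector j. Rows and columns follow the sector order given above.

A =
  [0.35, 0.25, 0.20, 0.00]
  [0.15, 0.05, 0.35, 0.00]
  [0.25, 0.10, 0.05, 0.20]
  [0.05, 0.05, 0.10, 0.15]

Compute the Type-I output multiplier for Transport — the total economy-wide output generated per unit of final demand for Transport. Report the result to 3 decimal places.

m_1 = 3.283

I − A =
  [   0.65    -0.25    -0.20     0.00]
  [  -0.15     0.95    -0.35     0.00]
  [  -0.25    -0.10     0.95    -0.20]
  [  -0.05    -0.05    -0.10     0.85]
Compute the cofactors C_ij = (−1)^(i+j)·(3×3 minor ij) of I−A; the adjugate is their transpose:
adj(I−A) = Cᵀ =
  [ 0.714875   0.215875   0.235875   0.055500]
  [ 0.196000   0.467375   0.218875   0.051500]
  [ 0.225625   0.117375   0.493000   0.116000]
  [ 0.080125   0.054000   0.084750   0.455875]
det(I−A) = Σ_j (I−A)_1j·C_1j = (0.65)(0.714875) + (-0.25)(0.196000) + (-0.20)(0.225625) + (0.00)(0.080125) = 0.37054375
(I − A)⁻¹ = adj(I−A) / det(I−A) ≈
  [   1.9293     0.5826     0.6366     0.1498]
  [   0.5290     1.2613     0.5907     0.1390]
  [   0.6089     0.3168     1.3305     0.3131]
  [   0.2162     0.1457     0.2287     1.2303]
The output multiplier for sector j is the column-j sum of the Leontief inverse (I − A)⁻¹ = adj(I−A) / det(I−A).
Column 1 of adj(I−A): (0.714875, 0.196000, 0.225625, 0.080125); det(I−A) = 0.37054375.
m_1 = (0.714875 + 0.196000 + 0.225625 + 0.080125) / 0.37054375 = 1.216625 / 0.37054375 ≈ 3.283.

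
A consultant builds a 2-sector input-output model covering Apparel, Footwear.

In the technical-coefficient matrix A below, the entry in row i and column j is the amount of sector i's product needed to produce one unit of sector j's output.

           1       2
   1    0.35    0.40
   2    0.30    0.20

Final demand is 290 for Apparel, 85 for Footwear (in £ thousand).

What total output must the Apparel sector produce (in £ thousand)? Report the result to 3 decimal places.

I − A =
  [   0.65    -0.40]
  [  -0.30     0.80]
det(I−A) = (0.65)(0.80) − (-0.40)(-0.30) = 0.4000
adj(I−A) = [[0.80, 0.40], [0.30, 0.65]]
(I − A)⁻¹ = adj(I−A) / det(I−A) ≈
  [   2.0000     1.0000]
  [   0.7500     1.6250]
x = (I − A)⁻¹ d = adj(I−A)·d / det(I−A), with det(I−A) = 0.4000:
  x_1 = (0.80·290 + 0.40·85) / 0.4000 = 266.00 / 0.4000 = 665.000
  x_2 = (0.30·290 + 0.65·85) / 0.4000 = 142.25 / 0.4000 = 355.625

x_1 = 665.000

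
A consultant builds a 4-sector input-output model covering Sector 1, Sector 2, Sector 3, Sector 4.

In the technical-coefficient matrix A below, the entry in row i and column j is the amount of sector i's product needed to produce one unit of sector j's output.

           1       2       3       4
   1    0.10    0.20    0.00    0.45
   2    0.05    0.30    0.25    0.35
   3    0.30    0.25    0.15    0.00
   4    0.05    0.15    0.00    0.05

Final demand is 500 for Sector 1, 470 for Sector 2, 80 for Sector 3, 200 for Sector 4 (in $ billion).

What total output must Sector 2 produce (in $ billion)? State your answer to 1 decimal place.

I − A =
  [   0.90    -0.20     0.00    -0.45]
  [  -0.05     0.70    -0.25    -0.35]
  [  -0.30    -0.25     0.85     0.00]
  [  -0.05    -0.15     0.00     0.95]
Compute the cofactors C_ij = (−1)^(i+j)·(3×3 minor ij) of I−A; the adjugate is their transpose:
adj(I−A) = Cᵀ =
  [ 0.461250   0.218875   0.064375   0.299125]
  [ 0.126500   0.707625   0.208125   0.320625]
  [ 0.200000   0.285375   0.519125   0.199875]
  [ 0.044250   0.123250   0.036250   0.455750]
det(I−A) = Σ_j (I−A)_1j·C_1j = (0.90)(0.461250) + (-0.20)(0.126500) + (0.00)(0.200000) + (-0.45)(0.044250) = 0.3699125
(I − A)⁻¹ = adj(I−A) / det(I−A) ≈
  [   1.2469     0.5917     0.1740     0.8086]
  [   0.3420     1.9130     0.5626     0.8668]
  [   0.5407     0.7715     1.4034     0.5403]
  [   0.1196     0.3332     0.0980     1.2320]
x = (I − A)⁻¹ d = adj(I−A)·d / det(I−A), with det(I−A) = 0.3699125:
  x_1 = (0.461250·500 + 0.218875·470 + 0.064375·80 + 0.299125·200) / 0.3699125 = 398.47125 / 0.3699125 ≈ 1077.2
  x_2 = (0.126500·500 + 0.707625·470 + 0.208125·80 + 0.320625·200) / 0.3699125 = 476.60875 / 0.3699125 ≈ 1288.4
  x_3 = (0.200000·500 + 0.285375·470 + 0.519125·80 + 0.199875·200) / 0.3699125 = 315.63125 / 0.3699125 ≈ 853.3
  x_4 = (0.044250·500 + 0.123250·470 + 0.036250·80 + 0.455750·200) / 0.3699125 = 174.1025 / 0.3699125 ≈ 470.7

x_2 = 1288.4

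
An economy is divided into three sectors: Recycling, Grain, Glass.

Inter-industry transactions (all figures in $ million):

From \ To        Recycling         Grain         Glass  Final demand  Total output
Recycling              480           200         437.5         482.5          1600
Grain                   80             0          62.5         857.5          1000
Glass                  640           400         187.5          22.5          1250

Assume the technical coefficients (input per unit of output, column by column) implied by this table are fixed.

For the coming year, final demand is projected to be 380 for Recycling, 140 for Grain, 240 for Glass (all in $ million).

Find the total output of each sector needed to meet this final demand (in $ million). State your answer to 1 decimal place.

Technical coefficients a_ij = z_ij / X_j:
  a_11 = 480/1600 = 0.30, a_21 = 80/1600 = 0.05, a_31 = 640/1600 = 0.40
  a_12 = 200/1000 = 0.20, a_22 = 0/1000 = 0.00, a_32 = 400/1000 = 0.40
  a_13 = 437.5/1250 = 0.35, a_23 = 62.5/1250 = 0.05, a_33 = 187.5/1250 = 0.15
I − A =
  [   0.70    -0.20    -0.35]
  [  -0.05     1.00    -0.05]
  [  -0.40    -0.40     0.85]
Cofactors of I−A, C_ij = (−1)^(i+j)·(minor ij) (rows/columns in the sector order above):
  C_11 = (1.00)(0.85) − (-0.05)(-0.40) = 0.8300
  C_12 = −[(-0.05)(0.85) − (-0.05)(-0.40)] = 0.0625
  C_13 = (-0.05)(-0.40) − (1.00)(-0.40) = 0.4200
  C_21 = −[(-0.20)(0.85) − (-0.35)(-0.40)] = 0.3100
  C_22 = (0.70)(0.85) − (-0.35)(-0.40) = 0.4550
  C_23 = −[(0.70)(-0.40) − (-0.20)(-0.40)] = 0.3600
  C_31 = (-0.20)(-0.05) − (-0.35)(1.00) = 0.3600
  C_32 = −[(0.70)(-0.05) − (-0.35)(-0.05)] = 0.0525
  C_33 = (0.70)(1.00) − (-0.20)(-0.05) = 0.6900
det(I−A) = Σ_j (I−A)_1j·C_1j = (0.70)(0.8300) + (-0.20)(0.0625) + (-0.35)(0.4200) = 0.4215
adj(I−A) = Cᵀ =
  [ 0.8300   0.3100   0.3600]
  [ 0.0625   0.4550   0.0525]
  [ 0.4200   0.3600   0.6900]
(I − A)⁻¹ = adj(I−A) / det(I−A) ≈
  [   1.9692     0.7355     0.8541]
  [   0.1483     1.0795     0.1246]
  [   0.9964     0.8541     1.6370]
x = (I − A)⁻¹ d = adj(I−A)·d / det(I−A), with det(I−A) = 0.4215:
  x_1 = (0.8300·380 + 0.3100·140 + 0.3600·240) / 0.4215 = 445.20 / 0.4215 ≈ 1056.2
  x_2 = (0.0625·380 + 0.4550·140 + 0.0525·240) / 0.4215 = 100.05 / 0.4215 ≈ 237.4
  x_3 = (0.4200·380 + 0.3600·140 + 0.6900·240) / 0.4215 = 375.60 / 0.4215 ≈ 891.1

x_1 = 1056.2, x_2 = 237.4, x_3 = 891.1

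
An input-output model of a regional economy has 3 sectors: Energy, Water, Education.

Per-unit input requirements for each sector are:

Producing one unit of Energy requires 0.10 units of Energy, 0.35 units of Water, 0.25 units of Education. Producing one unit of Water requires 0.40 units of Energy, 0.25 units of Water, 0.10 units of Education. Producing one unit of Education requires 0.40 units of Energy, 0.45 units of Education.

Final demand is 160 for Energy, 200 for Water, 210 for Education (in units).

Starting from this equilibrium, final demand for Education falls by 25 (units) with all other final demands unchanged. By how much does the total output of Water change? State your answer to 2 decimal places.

Δx_2 = -17.05

I − A =
  [   0.90    -0.40    -0.40]
  [  -0.35     0.75     0.00]
  [  -0.25    -0.10     0.55]
Cofactors of I−A, C_ij = (−1)^(i+j)·(minor ij) (rows/columns in the sector order above):
  C_11 = (0.75)(0.55) − (0.00)(-0.10) = 0.4125
  C_12 = −[(-0.35)(0.55) − (0.00)(-0.25)] = 0.1925
  C_13 = (-0.35)(-0.10) − (0.75)(-0.25) = 0.2225
  C_21 = −[(-0.40)(0.55) − (-0.40)(-0.10)] = 0.2600
  C_22 = (0.90)(0.55) − (-0.40)(-0.25) = 0.3950
  C_23 = −[(0.90)(-0.10) − (-0.40)(-0.25)] = 0.1900
  C_31 = (-0.40)(0.00) − (-0.40)(0.75) = 0.3000
  C_32 = −[(0.90)(0.00) − (-0.40)(-0.35)] = 0.1400
  C_33 = (0.90)(0.75) − (-0.40)(-0.35) = 0.5350
det(I−A) = Σ_j (I−A)_1j·C_1j = (0.90)(0.4125) + (-0.40)(0.1925) + (-0.40)(0.2225) = 0.20525
adj(I−A) = Cᵀ =
  [ 0.4125   0.2600   0.3000]
  [ 0.1925   0.3950   0.1400]
  [ 0.2225   0.1900   0.5350]
(I − A)⁻¹ = adj(I−A) / det(I−A) ≈
  [   2.0097     1.2667     1.4616]
  [   0.9379     1.9245     0.6821]
  [   1.0840     0.9257     2.6066]
Δx = (I − A)⁻¹ Δd with Δd having -25 in the Education component and 0 elsewhere.
So Δx_2 = L_23 · (-25), where L_23 = adj(I−A)_23 / det(I−A) = 0.1400 / 0.20525.
Δx_2 = 0.1400 × (-25) / 0.20525 = -3.50 / 0.20525 ≈ -17.05.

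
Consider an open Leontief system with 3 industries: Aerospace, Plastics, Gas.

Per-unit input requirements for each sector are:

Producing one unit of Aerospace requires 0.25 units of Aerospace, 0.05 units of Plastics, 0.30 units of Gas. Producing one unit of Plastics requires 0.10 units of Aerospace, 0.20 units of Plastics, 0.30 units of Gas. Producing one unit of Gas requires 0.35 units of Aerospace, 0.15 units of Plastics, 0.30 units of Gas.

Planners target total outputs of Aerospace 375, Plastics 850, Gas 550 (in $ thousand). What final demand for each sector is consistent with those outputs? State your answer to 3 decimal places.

I − A =
  [   0.75    -0.10    -0.35]
  [  -0.05     0.80    -0.15]
  [  -0.30    -0.30     0.70]
d = (I − A) x:
  d_1 = (+0.75)·375 + (-0.10)·850 + (-0.35)·550 = 3.750
  d_2 = (-0.05)·375 + (+0.80)·850 + (-0.15)·550 = 578.750
  d_3 = (-0.30)·375 + (-0.30)·850 + (+0.70)·550 = 17.500

d_1 = 3.750, d_2 = 578.750, d_3 = 17.500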